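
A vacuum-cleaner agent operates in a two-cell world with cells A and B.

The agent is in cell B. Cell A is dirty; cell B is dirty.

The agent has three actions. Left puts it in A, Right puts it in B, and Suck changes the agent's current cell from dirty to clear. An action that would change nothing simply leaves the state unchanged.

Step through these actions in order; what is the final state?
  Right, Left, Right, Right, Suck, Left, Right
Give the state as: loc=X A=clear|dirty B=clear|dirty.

loc=B A=dirty B=clear

Right (#1): loc=B A=dirty B=dirty
Left (#2): loc=A A=dirty B=dirty
Right (#3): loc=B A=dirty B=dirty
Right (#4): loc=B A=dirty B=dirty
Suck (#5): loc=B A=dirty B=clear
Left (#6): loc=A A=dirty B=clear
Right (#7): loc=B A=dirty B=clear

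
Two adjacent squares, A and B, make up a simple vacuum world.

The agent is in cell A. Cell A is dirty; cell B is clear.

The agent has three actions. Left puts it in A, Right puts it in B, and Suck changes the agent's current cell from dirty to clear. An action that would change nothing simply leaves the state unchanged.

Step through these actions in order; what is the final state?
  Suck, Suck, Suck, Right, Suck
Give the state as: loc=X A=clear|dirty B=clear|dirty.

loc=B A=clear B=clear

1. Suck → loc=A A=clear B=clear
2. Suck → loc=A A=clear B=clear
3. Suck → loc=A A=clear B=clear
4. Right → loc=B A=clear B=clear
5. Suck → loc=B A=clear B=clear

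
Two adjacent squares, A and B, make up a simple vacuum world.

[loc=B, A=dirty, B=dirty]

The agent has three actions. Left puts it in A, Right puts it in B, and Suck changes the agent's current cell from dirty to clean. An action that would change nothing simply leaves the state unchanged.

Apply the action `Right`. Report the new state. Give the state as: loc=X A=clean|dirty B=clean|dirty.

start: loc=B A=dirty B=dirty
1. Right → loc=B A=dirty B=dirty

loc=B A=dirty B=dirty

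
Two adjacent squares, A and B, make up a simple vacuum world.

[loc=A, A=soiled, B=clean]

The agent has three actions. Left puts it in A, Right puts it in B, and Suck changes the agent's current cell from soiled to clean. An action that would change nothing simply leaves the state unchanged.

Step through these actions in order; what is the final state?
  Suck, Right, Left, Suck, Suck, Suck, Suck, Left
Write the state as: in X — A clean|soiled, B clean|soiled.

1) do Suck; now in A — A clean, B clean
2) do Right; now in B — A clean, B clean
3) do Left; now in A — A clean, B clean
4) do Suck; now in A — A clean, B clean
5) do Suck; now in A — A clean, B clean
6) do Suck; now in A — A clean, B clean
7) do Suck; now in A — A clean, B clean
8) do Left; now in A — A clean, B clean

in A — A clean, B clean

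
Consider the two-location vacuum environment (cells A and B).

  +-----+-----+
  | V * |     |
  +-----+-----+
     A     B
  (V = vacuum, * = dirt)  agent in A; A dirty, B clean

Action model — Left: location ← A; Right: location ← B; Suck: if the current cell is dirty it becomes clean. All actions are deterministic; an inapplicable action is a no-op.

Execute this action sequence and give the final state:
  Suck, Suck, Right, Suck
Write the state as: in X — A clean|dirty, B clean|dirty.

in B — A clean, B clean

Suck (#1): in A — A clean, B clean
Suck (#2): in A — A clean, B clean
Right (#3): in B — A clean, B clean
Suck (#4): in B — A clean, B clean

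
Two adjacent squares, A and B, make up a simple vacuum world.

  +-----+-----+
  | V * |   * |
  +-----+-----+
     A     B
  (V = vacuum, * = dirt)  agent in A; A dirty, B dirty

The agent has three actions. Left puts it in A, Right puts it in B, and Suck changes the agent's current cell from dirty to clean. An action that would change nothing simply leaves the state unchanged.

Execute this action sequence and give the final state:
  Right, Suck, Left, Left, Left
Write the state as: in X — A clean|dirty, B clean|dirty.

in A — A dirty, B clean

step 1/5 (Right): in B — A dirty, B dirty
step 2/5 (Suck): in B — A dirty, B clean
step 3/5 (Left): in A — A dirty, B clean
step 4/5 (Left): in A — A dirty, B clean
step 5/5 (Left): in A — A dirty, B clean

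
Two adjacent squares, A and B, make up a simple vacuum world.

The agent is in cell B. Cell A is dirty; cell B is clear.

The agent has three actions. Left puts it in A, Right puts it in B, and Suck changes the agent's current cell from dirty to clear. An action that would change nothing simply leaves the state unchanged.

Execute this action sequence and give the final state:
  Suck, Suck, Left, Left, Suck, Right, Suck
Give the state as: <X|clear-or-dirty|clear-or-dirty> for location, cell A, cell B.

<B|clear|clear>

step 1/7 (Suck): <B|dirty|clear>
step 2/7 (Suck): <B|dirty|clear>
step 3/7 (Left): <A|dirty|clear>
step 4/7 (Left): <A|dirty|clear>
step 5/7 (Suck): <A|clear|clear>
step 6/7 (Right): <B|clear|clear>
step 7/7 (Suck): <B|clear|clear>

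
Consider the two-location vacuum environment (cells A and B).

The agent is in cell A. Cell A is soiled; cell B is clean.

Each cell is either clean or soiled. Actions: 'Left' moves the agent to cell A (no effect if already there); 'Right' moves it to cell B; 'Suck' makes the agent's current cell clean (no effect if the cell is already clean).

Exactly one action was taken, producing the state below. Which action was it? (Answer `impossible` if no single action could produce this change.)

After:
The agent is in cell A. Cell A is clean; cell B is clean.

try  Left: (A; A:soiled, B:clean)
try Right: (B; A:soiled, B:clean)
try  Suck: (A; A:clean, B:clean)  ← match

Suck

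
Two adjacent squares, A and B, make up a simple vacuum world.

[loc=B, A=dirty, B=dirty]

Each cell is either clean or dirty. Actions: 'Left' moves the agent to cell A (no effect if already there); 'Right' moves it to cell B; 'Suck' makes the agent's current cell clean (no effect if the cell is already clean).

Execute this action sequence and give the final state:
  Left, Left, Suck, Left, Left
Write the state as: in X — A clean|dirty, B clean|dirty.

in A — A clean, B dirty

1) do Left; now in A — A dirty, B dirty
2) do Left; now in A — A dirty, B dirty
3) do Suck; now in A — A clean, B dirty
4) do Left; now in A — A clean, B dirty
5) do Left; now in A — A clean, B dirty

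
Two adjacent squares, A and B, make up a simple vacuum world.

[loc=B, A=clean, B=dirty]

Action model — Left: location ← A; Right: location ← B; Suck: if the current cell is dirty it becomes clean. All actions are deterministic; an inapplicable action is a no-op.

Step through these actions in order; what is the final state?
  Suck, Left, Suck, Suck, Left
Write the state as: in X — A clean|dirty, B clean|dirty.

[1] after Suck: in B — A clean, B clean
[2] after Left: in A — A clean, B clean
[3] after Suck: in A — A clean, B clean
[4] after Suck: in A — A clean, B clean
[5] after Left: in A — A clean, B clean

in A — A clean, B clean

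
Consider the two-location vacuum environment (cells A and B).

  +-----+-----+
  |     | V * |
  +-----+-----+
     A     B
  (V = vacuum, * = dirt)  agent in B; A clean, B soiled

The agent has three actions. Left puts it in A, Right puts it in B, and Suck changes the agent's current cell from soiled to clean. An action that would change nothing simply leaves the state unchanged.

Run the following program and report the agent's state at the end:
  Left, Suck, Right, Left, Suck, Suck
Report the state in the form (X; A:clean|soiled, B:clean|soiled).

(A; A:clean, B:soiled)

t=1 Left ⇒ (A; A:clean, B:soiled)
t=2 Suck ⇒ (A; A:clean, B:soiled)
t=3 Right ⇒ (B; A:clean, B:soiled)
t=4 Left ⇒ (A; A:clean, B:soiled)
t=5 Suck ⇒ (A; A:clean, B:soiled)
t=6 Suck ⇒ (A; A:clean, B:soiled)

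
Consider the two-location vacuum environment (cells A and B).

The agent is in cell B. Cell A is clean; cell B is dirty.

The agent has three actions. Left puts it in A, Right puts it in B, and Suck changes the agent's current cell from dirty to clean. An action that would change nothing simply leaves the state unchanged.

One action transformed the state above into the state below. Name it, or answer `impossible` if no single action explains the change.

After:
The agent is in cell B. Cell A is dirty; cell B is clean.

try  Left: (A; A:clean, B:dirty)
try Right: (B; A:clean, B:dirty)
try  Suck: (B; A:clean, B:clean)
no single action produces the after-state

impossible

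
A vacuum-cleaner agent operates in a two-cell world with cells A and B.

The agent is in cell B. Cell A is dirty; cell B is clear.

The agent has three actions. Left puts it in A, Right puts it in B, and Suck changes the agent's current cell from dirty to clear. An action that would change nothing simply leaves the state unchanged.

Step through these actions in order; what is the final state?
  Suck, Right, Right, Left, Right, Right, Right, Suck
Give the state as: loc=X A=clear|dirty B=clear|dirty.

loc=B A=dirty B=clear

Suck (#1): loc=B A=dirty B=clear
Right (#2): loc=B A=dirty B=clear
Right (#3): loc=B A=dirty B=clear
Left (#4): loc=A A=dirty B=clear
Right (#5): loc=B A=dirty B=clear
Right (#6): loc=B A=dirty B=clear
Right (#7): loc=B A=dirty B=clear
Suck (#8): loc=B A=dirty B=clear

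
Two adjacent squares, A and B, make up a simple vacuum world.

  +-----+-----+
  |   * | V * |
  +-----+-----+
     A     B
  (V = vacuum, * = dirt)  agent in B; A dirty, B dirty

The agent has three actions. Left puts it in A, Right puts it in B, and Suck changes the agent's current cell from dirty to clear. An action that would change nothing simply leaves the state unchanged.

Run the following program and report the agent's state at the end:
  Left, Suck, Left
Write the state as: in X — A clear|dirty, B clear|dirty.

in A — A clear, B dirty

1. Left → in A — A dirty, B dirty
2. Suck → in A — A clear, B dirty
3. Left → in A — A clear, B dirty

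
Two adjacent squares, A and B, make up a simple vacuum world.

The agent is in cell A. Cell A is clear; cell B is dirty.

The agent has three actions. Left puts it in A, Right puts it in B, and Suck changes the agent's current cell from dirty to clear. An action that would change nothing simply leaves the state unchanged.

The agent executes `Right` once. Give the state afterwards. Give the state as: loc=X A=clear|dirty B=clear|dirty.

start: loc=A A=clear B=dirty
Right (#1): loc=B A=clear B=dirty

loc=B A=clear B=dirty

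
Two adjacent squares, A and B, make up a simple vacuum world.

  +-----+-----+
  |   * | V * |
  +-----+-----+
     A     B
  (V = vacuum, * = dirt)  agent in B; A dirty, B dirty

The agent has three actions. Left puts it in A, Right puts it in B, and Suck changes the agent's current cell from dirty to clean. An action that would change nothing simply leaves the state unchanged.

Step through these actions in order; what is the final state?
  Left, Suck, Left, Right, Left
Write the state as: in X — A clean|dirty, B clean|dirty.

in A — A clean, B dirty

Left (#1): in A — A dirty, B dirty
Suck (#2): in A — A clean, B dirty
Left (#3): in A — A clean, B dirty
Right (#4): in B — A clean, B dirty
Left (#5): in A — A clean, B dirty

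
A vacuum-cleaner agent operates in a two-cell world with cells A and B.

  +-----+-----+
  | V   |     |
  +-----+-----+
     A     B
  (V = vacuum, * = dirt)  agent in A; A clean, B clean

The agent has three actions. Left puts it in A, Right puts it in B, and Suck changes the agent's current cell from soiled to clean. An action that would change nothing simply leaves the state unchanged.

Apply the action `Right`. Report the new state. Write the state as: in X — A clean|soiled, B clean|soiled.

start: in A — A clean, B clean
1) do Right; now in B — A clean, B clean

in B — A clean, B clean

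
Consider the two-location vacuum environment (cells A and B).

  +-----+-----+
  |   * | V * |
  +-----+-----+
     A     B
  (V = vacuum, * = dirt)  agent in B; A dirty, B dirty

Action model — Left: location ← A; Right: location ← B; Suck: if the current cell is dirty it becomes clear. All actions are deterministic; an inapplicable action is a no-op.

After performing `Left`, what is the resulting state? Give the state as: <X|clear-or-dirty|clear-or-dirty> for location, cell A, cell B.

start: <B|dirty|dirty>
1. Left → <A|dirty|dirty>

<A|dirty|dirty>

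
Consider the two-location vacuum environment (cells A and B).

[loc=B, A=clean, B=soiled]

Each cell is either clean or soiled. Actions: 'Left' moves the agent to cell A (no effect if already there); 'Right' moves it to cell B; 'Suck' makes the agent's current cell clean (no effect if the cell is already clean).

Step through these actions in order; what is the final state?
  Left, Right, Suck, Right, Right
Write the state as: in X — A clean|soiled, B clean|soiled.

in B — A clean, B clean

1. Left → in A — A clean, B soiled
2. Right → in B — A clean, B soiled
3. Suck → in B — A clean, B clean
4. Right → in B — A clean, B clean
5. Right → in B — A clean, B clean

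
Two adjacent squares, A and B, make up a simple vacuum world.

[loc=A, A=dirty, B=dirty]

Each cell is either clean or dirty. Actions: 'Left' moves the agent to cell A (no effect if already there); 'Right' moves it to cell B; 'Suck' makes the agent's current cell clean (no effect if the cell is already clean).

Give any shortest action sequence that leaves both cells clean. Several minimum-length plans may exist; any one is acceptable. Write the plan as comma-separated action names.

Suck, Right, Suck

1. Suck → <A|clean|dirty>
2. Right → <B|clean|dirty>
3. Suck → <B|clean|clean>
min 3: Suck A + move + Suck B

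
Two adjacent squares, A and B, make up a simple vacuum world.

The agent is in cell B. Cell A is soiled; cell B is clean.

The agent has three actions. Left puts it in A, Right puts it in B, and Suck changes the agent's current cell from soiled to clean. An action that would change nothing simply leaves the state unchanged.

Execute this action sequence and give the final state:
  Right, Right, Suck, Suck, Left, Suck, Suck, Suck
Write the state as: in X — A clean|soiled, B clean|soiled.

1. Right → in B — A soiled, B clean
2. Right → in B — A soiled, B clean
3. Suck → in B — A soiled, B clean
4. Suck → in B — A soiled, B clean
5. Left → in A — A soiled, B clean
6. Suck → in A — A clean, B clean
7. Suck → in A — A clean, B clean
8. Suck → in A — A clean, B clean

in A — A clean, B clean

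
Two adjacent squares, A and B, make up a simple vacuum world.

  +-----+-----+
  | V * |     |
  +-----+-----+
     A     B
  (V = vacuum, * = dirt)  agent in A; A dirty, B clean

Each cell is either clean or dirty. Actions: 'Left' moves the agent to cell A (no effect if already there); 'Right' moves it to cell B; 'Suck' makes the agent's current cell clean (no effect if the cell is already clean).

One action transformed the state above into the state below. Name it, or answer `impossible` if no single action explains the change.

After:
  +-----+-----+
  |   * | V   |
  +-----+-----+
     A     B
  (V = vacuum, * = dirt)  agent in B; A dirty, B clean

try  Left: in A — A dirty, B clean
try Right: in B — A dirty, B clean  ← match
try  Suck: in A — A clean, B clean

Right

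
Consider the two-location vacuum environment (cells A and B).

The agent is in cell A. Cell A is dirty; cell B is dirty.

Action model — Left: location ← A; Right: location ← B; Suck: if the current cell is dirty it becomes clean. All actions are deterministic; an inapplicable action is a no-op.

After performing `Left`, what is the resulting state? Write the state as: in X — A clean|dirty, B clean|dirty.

in A — A dirty, B dirty

start: in A — A dirty, B dirty
t=1 Left ⇒ in A — A dirty, B dirty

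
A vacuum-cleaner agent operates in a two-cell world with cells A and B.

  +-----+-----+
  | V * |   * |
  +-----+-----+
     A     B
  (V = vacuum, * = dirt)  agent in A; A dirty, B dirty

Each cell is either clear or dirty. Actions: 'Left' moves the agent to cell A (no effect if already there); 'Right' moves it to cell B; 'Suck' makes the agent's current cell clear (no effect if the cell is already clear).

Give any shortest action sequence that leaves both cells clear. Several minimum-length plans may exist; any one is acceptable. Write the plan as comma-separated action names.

Suck, Right, Suck

t=1 Suck ⇒ (A; A:clear, B:dirty)
t=2 Right ⇒ (B; A:clear, B:dirty)
t=3 Suck ⇒ (B; A:clear, B:clear)
min 3: Suck A + move + Suck B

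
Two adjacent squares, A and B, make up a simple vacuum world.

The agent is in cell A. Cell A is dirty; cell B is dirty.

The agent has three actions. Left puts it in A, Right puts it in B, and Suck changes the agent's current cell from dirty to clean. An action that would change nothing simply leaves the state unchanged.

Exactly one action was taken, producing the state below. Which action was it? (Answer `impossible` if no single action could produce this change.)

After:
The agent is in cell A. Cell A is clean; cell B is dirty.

Suck

try  Left: loc=A A=dirty B=dirty
try Right: loc=B A=dirty B=dirty
try  Suck: loc=A A=clean B=dirty  ← match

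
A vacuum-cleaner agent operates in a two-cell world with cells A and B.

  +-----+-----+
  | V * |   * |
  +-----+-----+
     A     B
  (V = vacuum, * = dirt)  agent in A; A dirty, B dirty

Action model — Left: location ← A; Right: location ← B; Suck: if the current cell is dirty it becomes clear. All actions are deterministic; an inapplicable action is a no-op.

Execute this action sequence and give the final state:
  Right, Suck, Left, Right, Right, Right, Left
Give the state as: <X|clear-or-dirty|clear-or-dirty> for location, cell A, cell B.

<A|dirty|clear>

[1] after Right: <B|dirty|dirty>
[2] after Suck: <B|dirty|clear>
[3] after Left: <A|dirty|clear>
[4] after Right: <B|dirty|clear>
[5] after Right: <B|dirty|clear>
[6] after Right: <B|dirty|clear>
[7] after Left: <A|dirty|clear>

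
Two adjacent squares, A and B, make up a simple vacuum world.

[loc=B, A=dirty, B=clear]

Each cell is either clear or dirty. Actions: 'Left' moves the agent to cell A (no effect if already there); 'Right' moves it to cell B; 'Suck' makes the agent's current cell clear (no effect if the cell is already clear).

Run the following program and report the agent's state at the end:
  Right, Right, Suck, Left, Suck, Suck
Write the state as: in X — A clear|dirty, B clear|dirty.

in A — A clear, B clear

1. Right → in B — A dirty, B clear
2. Right → in B — A dirty, B clear
3. Suck → in B — A dirty, B clear
4. Left → in A — A dirty, B clear
5. Suck → in A — A clear, B clear
6. Suck → in A — A clear, B clear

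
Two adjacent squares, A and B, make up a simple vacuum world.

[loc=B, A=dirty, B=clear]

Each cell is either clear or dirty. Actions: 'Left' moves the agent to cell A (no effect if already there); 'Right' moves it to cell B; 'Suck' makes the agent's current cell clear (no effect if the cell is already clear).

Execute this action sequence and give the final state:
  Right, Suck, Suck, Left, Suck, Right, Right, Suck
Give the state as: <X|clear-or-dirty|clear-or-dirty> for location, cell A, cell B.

step 1/8 (Right): <B|dirty|clear>
step 2/8 (Suck): <B|dirty|clear>
step 3/8 (Suck): <B|dirty|clear>
step 4/8 (Left): <A|dirty|clear>
step 5/8 (Suck): <A|clear|clear>
step 6/8 (Right): <B|clear|clear>
step 7/8 (Right): <B|clear|clear>
step 8/8 (Suck): <B|clear|clear>

<B|clear|clear>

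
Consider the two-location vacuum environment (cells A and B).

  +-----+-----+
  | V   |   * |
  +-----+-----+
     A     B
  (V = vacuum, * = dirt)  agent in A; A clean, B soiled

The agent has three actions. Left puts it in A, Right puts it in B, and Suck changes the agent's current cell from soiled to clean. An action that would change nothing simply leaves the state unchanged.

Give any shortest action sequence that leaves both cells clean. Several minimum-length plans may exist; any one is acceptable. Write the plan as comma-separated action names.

1) do Right; now (B; A:clean, B:soiled)
2) do Suck; now (B; A:clean, B:clean)
min 2: go B then Suck

Right, Suck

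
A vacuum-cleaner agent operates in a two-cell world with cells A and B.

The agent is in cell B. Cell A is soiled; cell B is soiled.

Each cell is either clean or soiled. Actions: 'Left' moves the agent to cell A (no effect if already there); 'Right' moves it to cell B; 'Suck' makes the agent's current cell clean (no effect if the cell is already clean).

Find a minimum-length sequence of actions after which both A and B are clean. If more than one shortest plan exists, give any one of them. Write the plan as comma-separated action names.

[1] after Suck: loc=B A=soiled B=clean
[2] after Left: loc=A A=soiled B=clean
[3] after Suck: loc=A A=clean B=clean
min 3: Suck B + move + Suck A

Suck, Left, Suck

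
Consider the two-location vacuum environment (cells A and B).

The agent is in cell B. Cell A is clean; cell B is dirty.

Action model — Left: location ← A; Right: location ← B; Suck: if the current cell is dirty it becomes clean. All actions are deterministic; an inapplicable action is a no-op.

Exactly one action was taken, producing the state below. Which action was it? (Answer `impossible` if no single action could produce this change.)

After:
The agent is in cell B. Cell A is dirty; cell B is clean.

impossible

try  Left: <A|clean|dirty>
try Right: <B|clean|dirty>
try  Suck: <B|clean|clean>
no single action produces the after-state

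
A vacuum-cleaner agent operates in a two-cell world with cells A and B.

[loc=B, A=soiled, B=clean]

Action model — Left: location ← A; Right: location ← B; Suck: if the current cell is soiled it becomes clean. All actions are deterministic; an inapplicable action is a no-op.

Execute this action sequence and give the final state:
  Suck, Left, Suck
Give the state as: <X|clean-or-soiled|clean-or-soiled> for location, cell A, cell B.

<A|clean|clean>

t=1 Suck ⇒ <B|soiled|clean>
t=2 Left ⇒ <A|soiled|clean>
t=3 Suck ⇒ <A|clean|clean>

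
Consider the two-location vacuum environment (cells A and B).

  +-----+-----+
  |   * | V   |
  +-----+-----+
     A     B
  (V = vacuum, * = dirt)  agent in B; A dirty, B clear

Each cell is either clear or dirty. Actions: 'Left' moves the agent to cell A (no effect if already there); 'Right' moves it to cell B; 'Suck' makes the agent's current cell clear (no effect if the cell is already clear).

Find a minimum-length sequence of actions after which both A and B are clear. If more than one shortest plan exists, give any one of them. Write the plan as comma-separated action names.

Left, Suck

Left (#1): (A; A:dirty, B:clear)
Suck (#2): (A; A:clear, B:clear)
min 2: go A then Suck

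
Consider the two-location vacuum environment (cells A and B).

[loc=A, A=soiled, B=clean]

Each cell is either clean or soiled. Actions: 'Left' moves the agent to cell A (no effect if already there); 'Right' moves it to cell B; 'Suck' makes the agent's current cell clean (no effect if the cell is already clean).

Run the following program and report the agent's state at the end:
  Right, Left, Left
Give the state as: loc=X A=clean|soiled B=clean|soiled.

1. Right → loc=B A=soiled B=clean
2. Left → loc=A A=soiled B=clean
3. Left → loc=A A=soiled B=clean

loc=A A=soiled B=clean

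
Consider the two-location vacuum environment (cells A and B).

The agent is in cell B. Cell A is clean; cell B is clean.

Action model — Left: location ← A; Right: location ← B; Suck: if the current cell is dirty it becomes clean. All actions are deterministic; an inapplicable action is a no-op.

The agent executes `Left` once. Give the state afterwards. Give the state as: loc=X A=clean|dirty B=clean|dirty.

start: loc=B A=clean B=clean
t=1 Left ⇒ loc=A A=clean B=clean

loc=A A=clean B=clean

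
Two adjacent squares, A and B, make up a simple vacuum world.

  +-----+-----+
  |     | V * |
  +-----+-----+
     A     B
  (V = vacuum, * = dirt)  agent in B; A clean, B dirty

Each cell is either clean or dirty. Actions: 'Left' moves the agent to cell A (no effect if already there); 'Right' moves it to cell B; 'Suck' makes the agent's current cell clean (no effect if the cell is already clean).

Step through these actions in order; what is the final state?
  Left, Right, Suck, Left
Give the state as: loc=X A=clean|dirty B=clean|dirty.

t=1 Left ⇒ loc=A A=clean B=dirty
t=2 Right ⇒ loc=B A=clean B=dirty
t=3 Suck ⇒ loc=B A=clean B=clean
t=4 Left ⇒ loc=A A=clean B=clean

loc=A A=clean B=clean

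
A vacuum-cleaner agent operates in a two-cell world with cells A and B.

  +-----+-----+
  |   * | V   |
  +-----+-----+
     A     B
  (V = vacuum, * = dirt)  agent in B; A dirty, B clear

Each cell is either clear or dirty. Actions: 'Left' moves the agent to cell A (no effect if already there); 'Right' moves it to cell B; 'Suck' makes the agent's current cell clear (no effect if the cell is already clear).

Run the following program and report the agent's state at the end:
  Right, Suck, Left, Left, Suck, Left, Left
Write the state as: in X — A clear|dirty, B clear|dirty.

1. Right → in B — A dirty, B clear
2. Suck → in B — A dirty, B clear
3. Left → in A — A dirty, B clear
4. Left → in A — A dirty, B clear
5. Suck → in A — A clear, B clear
6. Left → in A — A clear, B clear
7. Left → in A — A clear, B clear

in A — A clear, B clear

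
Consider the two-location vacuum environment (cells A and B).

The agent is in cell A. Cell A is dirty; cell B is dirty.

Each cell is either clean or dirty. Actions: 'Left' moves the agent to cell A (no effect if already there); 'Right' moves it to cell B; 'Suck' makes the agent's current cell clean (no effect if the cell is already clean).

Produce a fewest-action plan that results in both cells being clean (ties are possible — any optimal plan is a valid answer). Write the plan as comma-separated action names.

[1] after Suck: <A|clean|dirty>
[2] after Right: <B|clean|dirty>
[3] after Suck: <B|clean|clean>
min 3: Suck A + move + Suck B

Suck, Right, Suck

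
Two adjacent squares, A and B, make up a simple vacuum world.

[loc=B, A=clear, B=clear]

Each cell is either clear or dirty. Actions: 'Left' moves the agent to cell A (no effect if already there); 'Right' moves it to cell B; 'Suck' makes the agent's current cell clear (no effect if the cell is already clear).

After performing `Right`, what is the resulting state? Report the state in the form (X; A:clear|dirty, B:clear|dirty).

(B; A:clear, B:clear)

start: (B; A:clear, B:clear)
t=1 Right ⇒ (B; A:clear, B:clear)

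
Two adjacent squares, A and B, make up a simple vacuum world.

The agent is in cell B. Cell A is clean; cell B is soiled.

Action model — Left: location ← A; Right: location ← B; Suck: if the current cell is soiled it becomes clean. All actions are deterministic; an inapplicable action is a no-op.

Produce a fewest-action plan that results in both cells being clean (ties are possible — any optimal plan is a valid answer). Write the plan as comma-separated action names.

step 1/1 (Suck): in B — A clean, B clean
min 1: B is soiled, one Suck

Suck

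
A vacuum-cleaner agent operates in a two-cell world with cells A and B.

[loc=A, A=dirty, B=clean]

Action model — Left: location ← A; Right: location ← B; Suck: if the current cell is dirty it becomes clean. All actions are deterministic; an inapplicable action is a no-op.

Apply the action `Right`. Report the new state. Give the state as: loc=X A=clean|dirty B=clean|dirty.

loc=B A=dirty B=clean

start: loc=A A=dirty B=clean
1. Right → loc=B A=dirty B=clean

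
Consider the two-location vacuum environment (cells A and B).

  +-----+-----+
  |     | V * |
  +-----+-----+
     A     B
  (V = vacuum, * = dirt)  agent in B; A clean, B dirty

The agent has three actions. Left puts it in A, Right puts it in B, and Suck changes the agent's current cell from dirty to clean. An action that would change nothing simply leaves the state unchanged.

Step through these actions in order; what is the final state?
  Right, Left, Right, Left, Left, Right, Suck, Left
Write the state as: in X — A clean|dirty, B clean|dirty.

[1] after Right: in B — A clean, B dirty
[2] after Left: in A — A clean, B dirty
[3] after Right: in B — A clean, B dirty
[4] after Left: in A — A clean, B dirty
[5] after Left: in A — A clean, B dirty
[6] after Right: in B — A clean, B dirty
[7] after Suck: in B — A clean, B clean
[8] after Left: in A — A clean, B clean

in A — A clean, B clean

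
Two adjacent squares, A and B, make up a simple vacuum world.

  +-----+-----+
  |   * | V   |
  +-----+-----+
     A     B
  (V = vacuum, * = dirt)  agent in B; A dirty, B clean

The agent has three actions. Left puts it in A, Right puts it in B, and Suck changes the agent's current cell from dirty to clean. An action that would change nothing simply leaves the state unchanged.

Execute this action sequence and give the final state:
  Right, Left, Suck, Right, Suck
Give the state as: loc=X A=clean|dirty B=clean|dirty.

1. Right → loc=B A=dirty B=clean
2. Left → loc=A A=dirty B=clean
3. Suck → loc=A A=clean B=clean
4. Right → loc=B A=clean B=clean
5. Suck → loc=B A=clean B=clean

loc=B A=clean B=clean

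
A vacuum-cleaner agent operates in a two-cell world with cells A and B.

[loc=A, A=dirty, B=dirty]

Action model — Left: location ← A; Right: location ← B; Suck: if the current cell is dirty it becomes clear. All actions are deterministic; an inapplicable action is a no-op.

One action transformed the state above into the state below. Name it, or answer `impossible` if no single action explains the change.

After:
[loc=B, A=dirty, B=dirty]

Right

try  Left: (A; A:dirty, B:dirty)
try Right: (B; A:dirty, B:dirty)  ← match
try  Suck: (A; A:clear, B:dirty)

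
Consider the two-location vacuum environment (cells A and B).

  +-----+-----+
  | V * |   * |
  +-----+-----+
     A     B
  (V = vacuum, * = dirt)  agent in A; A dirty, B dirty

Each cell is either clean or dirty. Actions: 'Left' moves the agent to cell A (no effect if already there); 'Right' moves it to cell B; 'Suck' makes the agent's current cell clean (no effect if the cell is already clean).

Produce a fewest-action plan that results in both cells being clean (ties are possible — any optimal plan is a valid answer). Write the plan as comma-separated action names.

1) do Suck; now <A|clean|dirty>
2) do Right; now <B|clean|dirty>
3) do Suck; now <B|clean|clean>
min 3: Suck A + move + Suck B

Suck, Right, Suck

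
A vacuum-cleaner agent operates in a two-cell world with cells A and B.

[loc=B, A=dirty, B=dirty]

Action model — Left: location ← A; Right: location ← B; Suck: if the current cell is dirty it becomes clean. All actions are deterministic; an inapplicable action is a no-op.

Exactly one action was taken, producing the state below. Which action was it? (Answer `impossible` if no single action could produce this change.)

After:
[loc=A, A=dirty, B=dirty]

try  Left: loc=A A=dirty B=dirty  ← match
try Right: loc=B A=dirty B=dirty
try  Suck: loc=B A=dirty B=clean

Left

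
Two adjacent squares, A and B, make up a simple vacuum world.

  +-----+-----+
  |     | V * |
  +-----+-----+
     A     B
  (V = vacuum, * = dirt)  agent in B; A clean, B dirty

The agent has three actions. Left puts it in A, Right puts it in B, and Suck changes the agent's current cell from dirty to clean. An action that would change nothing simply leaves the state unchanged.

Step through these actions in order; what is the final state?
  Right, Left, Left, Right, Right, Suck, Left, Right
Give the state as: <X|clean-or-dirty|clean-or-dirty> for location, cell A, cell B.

<B|clean|clean>

step 1/8 (Right): <B|clean|dirty>
step 2/8 (Left): <A|clean|dirty>
step 3/8 (Left): <A|clean|dirty>
step 4/8 (Right): <B|clean|dirty>
step 5/8 (Right): <B|clean|dirty>
step 6/8 (Suck): <B|clean|clean>
step 7/8 (Left): <A|clean|clean>
step 8/8 (Right): <B|clean|clean>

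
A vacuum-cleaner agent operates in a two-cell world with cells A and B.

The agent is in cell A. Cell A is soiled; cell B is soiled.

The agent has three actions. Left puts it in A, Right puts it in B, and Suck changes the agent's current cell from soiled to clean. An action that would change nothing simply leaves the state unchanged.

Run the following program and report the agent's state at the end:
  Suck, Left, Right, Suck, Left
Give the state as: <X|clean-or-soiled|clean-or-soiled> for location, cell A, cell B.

t=1 Suck ⇒ <A|clean|soiled>
t=2 Left ⇒ <A|clean|soiled>
t=3 Right ⇒ <B|clean|soiled>
t=4 Suck ⇒ <B|clean|clean>
t=5 Left ⇒ <A|clean|clean>

<A|clean|clean>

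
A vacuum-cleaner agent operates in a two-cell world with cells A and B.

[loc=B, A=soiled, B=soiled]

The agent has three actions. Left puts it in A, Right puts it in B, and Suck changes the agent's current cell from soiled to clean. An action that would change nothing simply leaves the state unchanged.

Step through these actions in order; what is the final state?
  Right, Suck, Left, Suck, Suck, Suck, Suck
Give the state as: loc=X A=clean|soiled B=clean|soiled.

Right (#1): loc=B A=soiled B=soiled
Suck (#2): loc=B A=soiled B=clean
Left (#3): loc=A A=soiled B=clean
Suck (#4): loc=A A=clean B=clean
Suck (#5): loc=A A=clean B=clean
Suck (#6): loc=A A=clean B=clean
Suck (#7): loc=A A=clean B=clean

loc=A A=clean B=clean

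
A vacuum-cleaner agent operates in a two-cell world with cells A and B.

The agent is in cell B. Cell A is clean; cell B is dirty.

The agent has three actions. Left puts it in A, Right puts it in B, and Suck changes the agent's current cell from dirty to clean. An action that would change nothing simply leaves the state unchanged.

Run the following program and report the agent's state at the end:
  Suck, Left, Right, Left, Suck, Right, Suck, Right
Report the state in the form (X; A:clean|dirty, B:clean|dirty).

(B; A:clean, B:clean)

Suck (#1): (B; A:clean, B:clean)
Left (#2): (A; A:clean, B:clean)
Right (#3): (B; A:clean, B:clean)
Left (#4): (A; A:clean, B:clean)
Suck (#5): (A; A:clean, B:clean)
Right (#6): (B; A:clean, B:clean)
Suck (#7): (B; A:clean, B:clean)
Right (#8): (B; A:clean, B:clean)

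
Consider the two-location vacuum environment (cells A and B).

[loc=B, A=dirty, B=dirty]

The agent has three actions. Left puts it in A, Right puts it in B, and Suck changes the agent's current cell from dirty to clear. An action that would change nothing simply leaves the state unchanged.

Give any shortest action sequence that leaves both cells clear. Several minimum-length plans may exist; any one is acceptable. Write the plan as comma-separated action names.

Suck, Left, Suck

1. Suck → (B; A:dirty, B:clear)
2. Left → (A; A:dirty, B:clear)
3. Suck → (A; A:clear, B:clear)
min 3: Suck B + move + Suck A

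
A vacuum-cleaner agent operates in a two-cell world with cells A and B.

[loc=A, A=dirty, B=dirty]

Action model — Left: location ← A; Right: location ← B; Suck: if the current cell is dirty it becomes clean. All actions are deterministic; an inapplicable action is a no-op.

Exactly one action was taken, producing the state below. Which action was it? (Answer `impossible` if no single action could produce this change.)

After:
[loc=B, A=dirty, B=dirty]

try  Left: (A; A:dirty, B:dirty)
try Right: (B; A:dirty, B:dirty)  ← match
try  Suck: (A; A:clean, B:dirty)

Right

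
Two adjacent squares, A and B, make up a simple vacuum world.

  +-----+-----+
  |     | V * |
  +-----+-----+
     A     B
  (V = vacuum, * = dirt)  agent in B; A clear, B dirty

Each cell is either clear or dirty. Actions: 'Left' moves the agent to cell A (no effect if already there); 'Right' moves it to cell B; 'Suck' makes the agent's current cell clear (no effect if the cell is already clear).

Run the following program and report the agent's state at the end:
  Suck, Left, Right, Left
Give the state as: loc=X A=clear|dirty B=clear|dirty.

loc=A A=clear B=clear

step 1/4 (Suck): loc=B A=clear B=clear
step 2/4 (Left): loc=A A=clear B=clear
step 3/4 (Right): loc=B A=clear B=clear
step 4/4 (Left): loc=A A=clear B=clear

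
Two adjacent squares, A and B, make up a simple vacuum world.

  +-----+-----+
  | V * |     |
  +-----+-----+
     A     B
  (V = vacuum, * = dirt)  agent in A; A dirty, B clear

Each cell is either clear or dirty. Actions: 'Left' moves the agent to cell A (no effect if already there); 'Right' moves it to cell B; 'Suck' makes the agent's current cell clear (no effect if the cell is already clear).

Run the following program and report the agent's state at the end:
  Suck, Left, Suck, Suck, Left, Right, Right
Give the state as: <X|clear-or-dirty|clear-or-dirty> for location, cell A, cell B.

Suck (#1): <A|clear|clear>
Left (#2): <A|clear|clear>
Suck (#3): <A|clear|clear>
Suck (#4): <A|clear|clear>
Left (#5): <A|clear|clear>
Right (#6): <B|clear|clear>
Right (#7): <B|clear|clear>

<B|clear|clear>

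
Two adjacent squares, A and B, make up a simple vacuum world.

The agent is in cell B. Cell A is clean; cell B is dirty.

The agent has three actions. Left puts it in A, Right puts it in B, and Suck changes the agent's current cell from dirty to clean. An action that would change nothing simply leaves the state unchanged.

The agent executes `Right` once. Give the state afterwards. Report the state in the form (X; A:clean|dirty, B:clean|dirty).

start: (B; A:clean, B:dirty)
1) do Right; now (B; A:clean, B:dirty)

(B; A:clean, B:dirty)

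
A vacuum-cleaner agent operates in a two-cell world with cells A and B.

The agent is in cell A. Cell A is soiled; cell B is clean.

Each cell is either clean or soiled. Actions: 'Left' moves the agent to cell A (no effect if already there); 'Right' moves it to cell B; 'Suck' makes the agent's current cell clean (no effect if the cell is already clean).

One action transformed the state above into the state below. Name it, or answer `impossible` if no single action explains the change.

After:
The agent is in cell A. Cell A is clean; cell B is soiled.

try  Left: in A — A soiled, B clean
try Right: in B — A soiled, B clean
try  Suck: in A — A clean, B clean
no single action produces the after-state

impossible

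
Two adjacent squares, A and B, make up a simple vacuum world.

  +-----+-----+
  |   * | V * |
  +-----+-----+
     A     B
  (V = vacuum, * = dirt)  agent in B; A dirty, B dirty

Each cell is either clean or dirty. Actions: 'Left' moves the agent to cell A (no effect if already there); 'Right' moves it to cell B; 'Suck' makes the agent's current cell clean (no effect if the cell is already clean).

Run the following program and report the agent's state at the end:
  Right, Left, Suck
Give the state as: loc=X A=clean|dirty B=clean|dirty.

loc=A A=clean B=dirty

[1] after Right: loc=B A=dirty B=dirty
[2] after Left: loc=A A=dirty B=dirty
[3] after Suck: loc=A A=clean B=dirty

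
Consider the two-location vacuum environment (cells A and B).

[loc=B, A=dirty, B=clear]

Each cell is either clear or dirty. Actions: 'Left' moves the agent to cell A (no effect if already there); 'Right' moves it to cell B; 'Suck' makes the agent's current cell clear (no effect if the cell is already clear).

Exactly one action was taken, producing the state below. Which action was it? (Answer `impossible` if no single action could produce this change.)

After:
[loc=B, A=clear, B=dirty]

impossible

try  Left: in A — A dirty, B clear
try Right: in B — A dirty, B clear
try  Suck: in B — A dirty, B clear
no single action produces the after-state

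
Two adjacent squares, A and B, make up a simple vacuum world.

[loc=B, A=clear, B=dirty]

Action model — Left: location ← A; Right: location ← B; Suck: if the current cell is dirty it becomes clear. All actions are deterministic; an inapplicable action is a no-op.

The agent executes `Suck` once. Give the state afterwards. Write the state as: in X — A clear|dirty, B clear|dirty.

in B — A clear, B clear

start: in B — A clear, B dirty
step 1/1 (Suck): in B — A clear, B clear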